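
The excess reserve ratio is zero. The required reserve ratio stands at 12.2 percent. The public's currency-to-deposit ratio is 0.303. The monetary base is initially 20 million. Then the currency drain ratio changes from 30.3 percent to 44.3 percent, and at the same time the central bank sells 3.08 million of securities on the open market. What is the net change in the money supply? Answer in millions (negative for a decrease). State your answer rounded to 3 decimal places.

-18.104 million

Before: m₁ = (1 + 0.303) / (0.122 + 0.303) ≈ 3.065882, MB₁ = 20, so M₁ = 3.065882 × 20 ≈ 61.3176 million.
After: m₂ = (1 + 0.443) / (0.122 + 0.443) ≈ 2.553982, MB₂ = 20 − 3.08 = 16.92, so M₂ = 2.553982 × 16.92 ≈ 43.2134 million.
ΔM = M₂ − M₁ = 43.2134 − 61.3176 = -18.1042 million.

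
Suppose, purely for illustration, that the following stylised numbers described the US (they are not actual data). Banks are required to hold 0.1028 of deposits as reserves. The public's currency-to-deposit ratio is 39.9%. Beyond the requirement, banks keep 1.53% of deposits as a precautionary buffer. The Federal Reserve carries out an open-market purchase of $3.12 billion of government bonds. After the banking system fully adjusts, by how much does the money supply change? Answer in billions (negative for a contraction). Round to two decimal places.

$8.44 billion

The money multiplier is m = (1 + c) / (rr + e + c) = (1 + 0.399) / (0.1028 + 0.0153 + 0.399) ≈ 2.7055.
The purchase adds 3.12 billion of base, so ΔM = m × ΔMB = 2.7055 × (+3.12) ≈ 8.4412 billion.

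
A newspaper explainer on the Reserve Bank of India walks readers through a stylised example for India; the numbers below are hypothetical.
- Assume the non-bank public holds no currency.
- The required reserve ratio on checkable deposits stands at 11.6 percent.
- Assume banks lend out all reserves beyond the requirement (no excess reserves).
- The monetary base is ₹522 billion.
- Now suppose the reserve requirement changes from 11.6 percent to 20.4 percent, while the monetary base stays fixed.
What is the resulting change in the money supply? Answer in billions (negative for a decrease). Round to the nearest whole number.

Initially m₁ = 1 / (0.116) ≈ 8.6207, so M₁ = 8.6207 × 522 = 4500.0054 billion.
After the change m₂ = 1 / (0.204) ≈ 4.9020, so M₂ = 4.9020 × 522 = 2558.844 billion.
ΔM = M₂ − M₁ = 2558.844 − 4500.0054 = -1941.1614 billion.

-1941 billion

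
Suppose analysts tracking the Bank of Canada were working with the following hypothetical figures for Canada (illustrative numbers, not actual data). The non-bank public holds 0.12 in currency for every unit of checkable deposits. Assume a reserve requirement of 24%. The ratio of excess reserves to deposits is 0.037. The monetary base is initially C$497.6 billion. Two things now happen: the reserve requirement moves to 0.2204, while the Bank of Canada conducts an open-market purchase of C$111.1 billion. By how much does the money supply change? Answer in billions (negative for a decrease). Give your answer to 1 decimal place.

Before: m₁ = (1 + 0.12) / (0.24 + 0.037 + 0.12) ≈ 2.82116, MB₁ = 497.6, so M₁ = 2.82116 × 497.6 ≈ 1403.8092 billion.
After: m₂ = (1 + 0.12) / (0.2204 + 0.037 + 0.12) ≈ 2.96767, MB₂ = 497.6 + 111.1 = 608.7, so M₂ = 2.96767 × 608.7 ≈ 1806.4207 billion.
ΔM = M₂ − M₁ = 1806.4207 − 1403.8092 = 402.6115 billion.

C$402.6 billion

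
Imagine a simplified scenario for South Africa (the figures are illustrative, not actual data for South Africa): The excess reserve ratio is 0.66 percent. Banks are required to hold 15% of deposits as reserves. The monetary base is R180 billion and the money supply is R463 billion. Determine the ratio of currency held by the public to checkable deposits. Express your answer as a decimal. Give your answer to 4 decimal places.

Using m = M/MB = 463/180 ≈ 2.572222. From m = (1 + c)/(c + rr + e), rearranging gives 1 + c = m·(c + rr + e), so c·(1 − m) = m·(rr + e) − 1.
Hence c = [m·(rr + e) − 1]/(1 − m) = [2.572222 × (0.15 + 0.0066) − 1] / (1 − 2.572222) ≈ 0.379838.

0.3798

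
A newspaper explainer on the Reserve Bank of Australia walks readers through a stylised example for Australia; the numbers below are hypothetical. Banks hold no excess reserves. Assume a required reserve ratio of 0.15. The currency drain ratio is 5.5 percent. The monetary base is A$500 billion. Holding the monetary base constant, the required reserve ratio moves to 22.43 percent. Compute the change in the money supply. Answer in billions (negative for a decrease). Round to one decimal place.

-684.5 billion

Initially m₁ = (1 + 0.055) / (0.15 + 0.055) ≈ 5.14634, so M₁ = 5.14634 × 500 = 2573.17 billion.
After the change m₂ = (1 + 0.055) / (0.2243 + 0.055) ≈ 3.77730, so M₂ = 3.77730 × 500 = 1888.65 billion.
ΔM = M₂ − M₁ = 1888.65 − 2573.17 = -684.52 billion.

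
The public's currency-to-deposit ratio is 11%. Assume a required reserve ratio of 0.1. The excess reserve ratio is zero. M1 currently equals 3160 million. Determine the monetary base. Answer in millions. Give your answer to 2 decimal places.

The money multiplier is m = (1 + c) / (rr + c) = (1 + 0.11) / (0.1 + 0.11) ≈ 5.2857143.
MB = M / m = 3160 / 5.2857143 ≈ 597.8378 million.

597.84 million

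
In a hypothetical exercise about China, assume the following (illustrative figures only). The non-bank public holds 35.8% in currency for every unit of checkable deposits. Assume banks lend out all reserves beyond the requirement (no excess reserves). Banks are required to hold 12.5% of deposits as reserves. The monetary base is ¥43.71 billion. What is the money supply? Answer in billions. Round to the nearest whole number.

¥123 billion

The money multiplier is m = (1 + c) / (rr + c) = (1 + 0.358) / (0.125 + 0.358) ≈ 2.8116.
So M = m × MB = 2.8116 × 43.71 ≈ 122.895 billion.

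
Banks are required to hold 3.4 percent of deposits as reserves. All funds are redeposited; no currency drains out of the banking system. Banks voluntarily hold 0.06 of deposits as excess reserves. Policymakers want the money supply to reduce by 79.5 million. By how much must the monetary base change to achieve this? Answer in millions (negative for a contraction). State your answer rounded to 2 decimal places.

-7.47 million

The money multiplier is m = 1 / (rr + e) = 1 / (0.034 + 0.06) ≈ 10.63830.
ΔMB = ΔM / m = (−79.5) / 10.63830 ≈ -7.473 million.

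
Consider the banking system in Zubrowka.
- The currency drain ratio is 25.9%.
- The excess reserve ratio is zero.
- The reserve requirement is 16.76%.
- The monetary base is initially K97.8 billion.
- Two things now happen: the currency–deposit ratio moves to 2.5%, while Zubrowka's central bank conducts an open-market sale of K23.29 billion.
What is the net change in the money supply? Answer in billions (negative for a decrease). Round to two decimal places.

K107.90 billion

Before: m₁ = (1 + 0.259) / (0.1676 + 0.259) ≈ 2.95124, MB₁ = 97.8, so M₁ = 2.95124 × 97.8 ≈ 288.6313 billion.
After: m₂ = (1 + 0.025) / (0.1676 + 0.025) ≈ 5.32191, MB₂ = 97.8 − 23.29 = 74.51, so M₂ = 5.32191 × 74.51 ≈ 396.5355 billion.
ΔM = M₂ − M₁ = 396.5355 − 288.6313 = 107.9042 billion.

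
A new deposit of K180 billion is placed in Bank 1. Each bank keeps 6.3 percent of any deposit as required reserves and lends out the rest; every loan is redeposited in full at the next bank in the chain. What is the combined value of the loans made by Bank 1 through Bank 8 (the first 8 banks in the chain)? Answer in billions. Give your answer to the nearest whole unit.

K1086 billion

Bank i lends (1 − rr)^i of the original deposit: Bank 1 lends 180·0.9370 = 168.6600, Bank 2 lends 180·0.9370² ≈ 158.0344, and so on.
Summing a geometric series: total = 180·[0.9370·(1 − 0.9370^8) / (1 − 0.9370)] ≈ 1086.4429 billion.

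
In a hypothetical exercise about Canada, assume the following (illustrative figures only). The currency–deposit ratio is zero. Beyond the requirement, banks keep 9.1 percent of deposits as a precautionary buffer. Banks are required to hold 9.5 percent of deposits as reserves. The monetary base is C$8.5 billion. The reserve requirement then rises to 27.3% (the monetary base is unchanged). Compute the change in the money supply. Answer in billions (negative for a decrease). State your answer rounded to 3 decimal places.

Initially m₁ = 1 / (0.095 + 0.091) ≈ 5.37634, so M₁ = 5.37634 × 8.5 ≈ 45.6989 billion.
After the change m₂ = 1 / (0.273 + 0.091) ≈ 2.74725, so M₂ = 2.74725 × 8.5 ≈ 23.3516 billion.
ΔM = M₂ − M₁ = 23.3516 − 45.6989 = -22.3473 billion.

-22.347 billion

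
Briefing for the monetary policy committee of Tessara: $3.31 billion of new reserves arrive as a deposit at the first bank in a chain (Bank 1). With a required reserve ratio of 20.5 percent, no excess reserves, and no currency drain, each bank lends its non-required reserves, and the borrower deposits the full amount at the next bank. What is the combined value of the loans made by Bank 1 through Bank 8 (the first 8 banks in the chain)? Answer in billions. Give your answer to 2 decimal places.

$10.79 billion

Bank i lends (1 − rr)^i of the original deposit: Bank 1 lends 3.31·0.7950 ≈ 2.6315, Bank 2 lends 3.31·0.7950² ≈ 2.0920, and so on.
Summing a geometric series: total = 3.31·[0.7950·(1 − 0.7950^8) / (1 − 0.7950)] ≈ 10.7881 billion.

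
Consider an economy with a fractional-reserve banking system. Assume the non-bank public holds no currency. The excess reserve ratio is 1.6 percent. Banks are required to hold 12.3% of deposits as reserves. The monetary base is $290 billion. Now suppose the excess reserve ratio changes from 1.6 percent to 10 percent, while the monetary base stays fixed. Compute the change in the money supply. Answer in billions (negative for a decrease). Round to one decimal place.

Initially m₁ = 1 / (0.123 + 0.016) ≈ 7.19424, so M₁ = 7.19424 × 290 = 2086.3296 billion.
After the change m₂ = 1 / (0.123 + 0.1) ≈ 4.48430, so M₂ = 4.48430 × 290 = 1300.447 billion.
ΔM = M₂ − M₁ = 1300.447 − 2086.3296 = -785.8826 billion.

-785.9 billion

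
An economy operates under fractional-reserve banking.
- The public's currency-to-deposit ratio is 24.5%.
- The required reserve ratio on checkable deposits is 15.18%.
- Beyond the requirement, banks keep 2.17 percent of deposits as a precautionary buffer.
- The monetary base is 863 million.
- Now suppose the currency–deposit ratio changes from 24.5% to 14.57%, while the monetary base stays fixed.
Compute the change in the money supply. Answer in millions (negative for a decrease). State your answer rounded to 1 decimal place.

530.2 million

Initially m₁ = (1 + 0.245) / (0.1518 + 0.0217 + 0.245) ≈ 2.97491, so M₁ = 2.97491 × 863 ≈ 2567.3473 million.
After the change m₂ = (1 + 0.1457) / (0.1518 + 0.0217 + 0.1457) ≈ 3.58929, so M₂ = 3.58929 × 863 ≈ 3097.5573 million.
ΔM = M₂ − M₁ = 3097.5573 − 2567.3473 = 530.21 million.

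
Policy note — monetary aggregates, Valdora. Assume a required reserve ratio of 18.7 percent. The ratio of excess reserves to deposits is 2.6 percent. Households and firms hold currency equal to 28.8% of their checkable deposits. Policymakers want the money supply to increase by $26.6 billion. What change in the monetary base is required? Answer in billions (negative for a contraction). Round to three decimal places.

$10.347 billion

The money multiplier is m = (1 + c) / (rr + e + c) = (1 + 0.288) / (0.187 + 0.026 + 0.288) ≈ 2.570858.
ΔMB = ΔM / m = (+26.6) / 2.570858 ≈ 10.3467 billion.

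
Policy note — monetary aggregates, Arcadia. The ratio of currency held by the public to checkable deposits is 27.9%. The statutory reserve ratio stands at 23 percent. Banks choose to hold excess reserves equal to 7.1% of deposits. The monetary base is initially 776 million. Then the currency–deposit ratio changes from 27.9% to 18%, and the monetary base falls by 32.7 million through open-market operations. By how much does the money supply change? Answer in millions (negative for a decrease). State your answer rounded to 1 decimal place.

Before: m₁ = (1 + 0.279) / (0.23 + 0.071 + 0.279) ≈ 2.20517, MB₁ = 776, so M₁ = 2.20517 × 776 ≈ 1711.2119 million.
After: m₂ = (1 + 0.18) / (0.23 + 0.071 + 0.18) ≈ 2.45322, MB₂ = 776 − 32.7 = 743.3, so M₂ = 2.45322 × 743.3 ≈ 1823.4784 million.
ΔM = M₂ − M₁ = 1823.4784 − 1711.2119 = 112.2665 million.

112.3 million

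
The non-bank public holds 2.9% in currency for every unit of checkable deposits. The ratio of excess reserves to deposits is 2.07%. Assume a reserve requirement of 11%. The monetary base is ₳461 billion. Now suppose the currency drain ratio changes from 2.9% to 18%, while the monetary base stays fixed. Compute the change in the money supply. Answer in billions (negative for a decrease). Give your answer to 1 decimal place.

Initially m₁ = (1 + 0.029) / (0.11 + 0.0207 + 0.029) ≈ 6.44333, so M₁ = 6.44333 × 461 ≈ 2970.3751 billion.
After the change m₂ = (1 + 0.18) / (0.11 + 0.0207 + 0.18) ≈ 3.79788, so M₂ = 3.79788 × 461 ≈ 1750.8227 billion.
ΔM = M₂ − M₁ = 1750.8227 − 2970.3751 = -1219.5524 billion.

-1219.6 billion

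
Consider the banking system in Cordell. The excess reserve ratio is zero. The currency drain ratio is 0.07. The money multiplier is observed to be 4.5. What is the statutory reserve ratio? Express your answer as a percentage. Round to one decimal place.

16.8%

Using m = 4.5. Since m = (1 + c)/(c + rr + e), the denominator satisfies c + rr + e = (1 + c)/m = (1 + 0.07) / 4.5 ≈ 0.237778.
With c = 0.07 and e = 0, the statutory reserve ratio is 0.237778 − 0.07 − 0 = 0.167778.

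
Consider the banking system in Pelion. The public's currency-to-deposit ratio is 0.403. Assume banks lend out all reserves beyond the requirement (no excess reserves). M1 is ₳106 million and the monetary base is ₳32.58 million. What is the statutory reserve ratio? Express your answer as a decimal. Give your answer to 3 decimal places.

0.028

Using m = M/MB = 106/32.58 ≈ 3.253530. Since m = (1 + c)/(c + rr + e), the denominator satisfies c + rr + e = (1 + c)/m = (1 + 0.403) / 3.253530 ≈ 0.431224.
With c = 0.403 and e = 0, the statutory reserve ratio is 0.431224 − 0.403 − 0 = 0.028224.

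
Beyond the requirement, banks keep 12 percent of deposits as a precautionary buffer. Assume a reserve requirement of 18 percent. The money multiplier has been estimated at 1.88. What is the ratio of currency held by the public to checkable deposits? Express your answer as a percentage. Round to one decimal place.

49.5%

Using m = 1.88. From m = (1 + c)/(c + rr + e), rearranging gives 1 + c = m·(c + rr + e), so c·(1 − m) = m·(rr + e) − 1.
Hence c = [m·(rr + e) − 1]/(1 − m) = [1.88 × (0.18 + 0.12) − 1] / (1 − 1.88) ≈ 0.495455.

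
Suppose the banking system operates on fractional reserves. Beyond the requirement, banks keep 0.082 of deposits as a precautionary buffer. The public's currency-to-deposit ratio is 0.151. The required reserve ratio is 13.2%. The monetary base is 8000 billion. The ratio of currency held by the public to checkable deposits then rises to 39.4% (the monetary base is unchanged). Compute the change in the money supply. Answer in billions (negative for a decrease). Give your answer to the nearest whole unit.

Initially m₁ = (1 + 0.151) / (0.132 + 0.082 + 0.151) ≈ 3.15342, so M₁ = 3.15342 × 8000 = 25227.36 billion.
After the change m₂ = (1 + 0.394) / (0.132 + 0.082 + 0.394) ≈ 2.29276, so M₂ = 2.29276 × 8000 = 18342.08 billion.
ΔM = M₂ − M₁ = 18342.08 − 25227.36 = -6885.28 billion.

-6885 billion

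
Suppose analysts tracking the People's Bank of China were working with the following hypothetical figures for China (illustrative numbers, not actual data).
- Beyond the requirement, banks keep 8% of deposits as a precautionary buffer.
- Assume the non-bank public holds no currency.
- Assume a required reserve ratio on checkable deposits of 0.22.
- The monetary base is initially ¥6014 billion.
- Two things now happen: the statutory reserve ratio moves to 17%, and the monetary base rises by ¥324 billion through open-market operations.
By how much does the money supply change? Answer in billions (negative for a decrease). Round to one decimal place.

¥5305.3 billion

Before: m₁ = 1 / (0.22 + 0.08) ≈ 3.333333, MB₁ = 6014, so M₁ = 3.333333 × 6014 ≈ 20046.6647 billion.
After: m₂ = 1 / (0.17 + 0.08) = 4, MB₂ = 6014 + 324 = 6338, so M₂ = 4 × 6338 = 25352 billion.
ΔM = M₂ − M₁ = 25352 − 20046.6647 = 5305.3353 billion.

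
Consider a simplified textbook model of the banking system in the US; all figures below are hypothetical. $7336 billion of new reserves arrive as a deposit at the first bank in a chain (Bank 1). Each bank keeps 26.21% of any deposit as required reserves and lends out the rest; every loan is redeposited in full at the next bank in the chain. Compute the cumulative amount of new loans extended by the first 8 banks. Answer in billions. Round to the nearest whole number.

Bank i lends (1 − rr)^i of the original deposit: Bank 1 lends 7336·0.7379 = 5413.2344, Bank 2 lends 7336·0.7379² ≈ 3994.4257, and so on.
Summing a geometric series: total = 7336·[0.7379·(1 − 0.7379^8) / (1 − 0.7379)] ≈ 18837.9272 billion.

$18838 billion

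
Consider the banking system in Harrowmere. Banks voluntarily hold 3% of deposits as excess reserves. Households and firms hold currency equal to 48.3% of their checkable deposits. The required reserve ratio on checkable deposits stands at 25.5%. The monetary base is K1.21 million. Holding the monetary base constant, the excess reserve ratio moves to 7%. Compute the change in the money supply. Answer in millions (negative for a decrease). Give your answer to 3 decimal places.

Initially m₁ = (1 + 0.483) / (0.255 + 0.03 + 0.483) ≈ 1.93099, so M₁ = 1.93099 × 1.21 ≈ 2.3365 million.
After the change m₂ = (1 + 0.483) / (0.255 + 0.07 + 0.483) ≈ 1.83540, so M₂ = 1.83540 × 1.21 ≈ 2.2208 million.
ΔM = M₂ − M₁ = 2.2208 − 2.3365 = -0.1157 million.

-0.116 million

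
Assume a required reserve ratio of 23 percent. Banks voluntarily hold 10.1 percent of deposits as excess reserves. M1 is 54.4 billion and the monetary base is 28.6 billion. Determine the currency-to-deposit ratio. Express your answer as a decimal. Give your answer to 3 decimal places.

0.411

Using m = M/MB = 54.4/28.6 ≈ 1.902098. From m = (1 + c)/(c + rr + e), rearranging gives 1 + c = m·(c + rr + e), so c·(1 − m) = m·(rr + e) − 1.
Hence c = [m·(rr + e) − 1]/(1 − m) = [1.902098 × (0.23 + 0.101) − 1] / (1 − 1.902098) ≈ 0.410605.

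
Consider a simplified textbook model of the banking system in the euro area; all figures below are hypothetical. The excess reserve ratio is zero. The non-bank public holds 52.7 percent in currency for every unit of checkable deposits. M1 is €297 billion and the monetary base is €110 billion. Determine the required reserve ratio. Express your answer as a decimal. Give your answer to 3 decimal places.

0.039

Using m = M/MB = 297/110 = 2.700000. Since m = (1 + c)/(c + rr + e), the denominator satisfies c + rr + e = (1 + c)/m = (1 + 0.527) / 2.700000 ≈ 0.565556.
With c = 0.527 and e = 0, the required reserve ratio is 0.565556 − 0.527 − 0 = 0.038556.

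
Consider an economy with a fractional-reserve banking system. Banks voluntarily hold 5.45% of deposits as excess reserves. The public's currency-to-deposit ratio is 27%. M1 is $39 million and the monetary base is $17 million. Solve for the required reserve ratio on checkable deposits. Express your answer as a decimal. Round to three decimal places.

Using m = M/MB = 39/17 ≈ 2.294118. Since m = (1 + c)/(c + rr + e), the denominator satisfies c + rr + e = (1 + c)/m = (1 + 0.27) / 2.294118 ≈ 0.553590.
With c = 0.27 and e = 0.0545, the required reserve ratio on checkable deposits is 0.553590 − 0.27 − 0.0545 = 0.22909.

0.229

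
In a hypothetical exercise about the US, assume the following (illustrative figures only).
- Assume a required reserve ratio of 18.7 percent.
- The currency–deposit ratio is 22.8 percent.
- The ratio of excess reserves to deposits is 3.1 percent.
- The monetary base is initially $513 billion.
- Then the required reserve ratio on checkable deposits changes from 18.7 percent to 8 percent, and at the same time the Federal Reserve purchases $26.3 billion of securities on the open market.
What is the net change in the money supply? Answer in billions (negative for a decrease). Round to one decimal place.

$541.1 billion

Before: m₁ = (1 + 0.228) / (0.187 + 0.031 + 0.228) ≈ 2.75336, MB₁ = 513, so M₁ = 2.75336 × 513 ≈ 1412.4737 billion.
After: m₂ = (1 + 0.228) / (0.08 + 0.031 + 0.228) ≈ 3.62242, MB₂ = 513 + 26.3 = 539.3, so M₂ = 3.62242 × 539.3 ≈ 1953.5711 billion.
ΔM = M₂ − M₁ = 1953.5711 − 1412.4737 = 541.0974 billion.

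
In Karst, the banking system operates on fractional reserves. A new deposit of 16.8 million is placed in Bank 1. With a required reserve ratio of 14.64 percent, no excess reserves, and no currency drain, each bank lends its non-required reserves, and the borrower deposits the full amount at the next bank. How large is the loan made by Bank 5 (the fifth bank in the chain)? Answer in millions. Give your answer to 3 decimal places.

Each bank lends a fraction (1 − rr) = 0.8536 of the deposit it receives, so Bank 5 receives 16.8·0.8536^4 and lends 16.8·0.8536^5 ≈ 7.6134 million.

7.613 million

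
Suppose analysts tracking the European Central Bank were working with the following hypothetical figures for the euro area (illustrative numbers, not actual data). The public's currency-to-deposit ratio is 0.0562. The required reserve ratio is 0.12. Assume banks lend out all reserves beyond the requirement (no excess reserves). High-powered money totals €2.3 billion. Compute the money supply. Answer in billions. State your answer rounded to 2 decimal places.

The money multiplier is m = (1 + c) / (rr + c) = (1 + 0.0562) / (0.12 + 0.0562) ≈ 5.9943.
So M = m × MB = 5.9943 × 2.3 ≈ 13.7869 billion.

€13.79 billion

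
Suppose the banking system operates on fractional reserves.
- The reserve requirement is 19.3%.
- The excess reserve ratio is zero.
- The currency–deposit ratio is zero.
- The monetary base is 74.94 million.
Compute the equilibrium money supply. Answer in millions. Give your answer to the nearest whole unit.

388 million

With no currency drain or excess reserves, the money multiplier is m = 1/rr = 1/0.193 ≈ 5.1813.
Money supply M = m × MB = 5.1813 × 74.94 ≈ 388.2866 million.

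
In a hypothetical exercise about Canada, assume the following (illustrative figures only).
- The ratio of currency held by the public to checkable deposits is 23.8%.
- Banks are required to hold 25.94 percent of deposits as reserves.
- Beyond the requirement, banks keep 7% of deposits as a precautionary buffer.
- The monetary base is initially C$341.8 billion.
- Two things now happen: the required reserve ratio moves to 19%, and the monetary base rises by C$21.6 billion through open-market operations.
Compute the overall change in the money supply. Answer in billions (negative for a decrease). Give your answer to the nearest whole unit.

Before: m₁ = (1 + 0.238) / (0.2594 + 0.07 + 0.238) ≈ 2.1819, MB₁ = 341.8, so M₁ = 2.1819 × 341.8 ≈ 745.7734 billion.
After: m₂ = (1 + 0.238) / (0.19 + 0.07 + 0.238) ≈ 2.4859, MB₂ = 341.8 + 21.6 = 363.4, so M₂ = 2.4859 × 363.4 ≈ 903.3761 billion.
ΔM = M₂ − M₁ = 903.3761 − 745.7734 = 157.6027 billion.

C$158 billion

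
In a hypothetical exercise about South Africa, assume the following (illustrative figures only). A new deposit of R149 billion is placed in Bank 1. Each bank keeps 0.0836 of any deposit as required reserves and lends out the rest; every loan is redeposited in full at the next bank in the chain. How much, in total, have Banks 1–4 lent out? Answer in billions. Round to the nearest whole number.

Bank i lends (1 − rr)^i of the original deposit: Bank 1 lends 149·0.9164 = 136.5436, Bank 2 lends 149·0.9164² ≈ 125.1286, and so on.
Summing a geometric series: total = 149·[0.9164·(1 − 0.9164^4) / (1 − 0.9164)] ≈ 481.4215 billion.

R481 billion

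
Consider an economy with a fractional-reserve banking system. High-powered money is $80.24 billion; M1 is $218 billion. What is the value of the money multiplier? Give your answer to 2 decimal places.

The money multiplier is m = M / MB = 218 / 80.24 ≈ 2.71685.

2.72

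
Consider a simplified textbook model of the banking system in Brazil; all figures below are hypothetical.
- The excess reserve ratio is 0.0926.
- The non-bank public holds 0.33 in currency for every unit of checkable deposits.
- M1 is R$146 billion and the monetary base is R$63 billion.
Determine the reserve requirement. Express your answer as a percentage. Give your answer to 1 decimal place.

15.1%

Using m = M/MB = 146/63 ≈ 2.317460. Since m = (1 + c)/(c + rr + e), the denominator satisfies c + rr + e = (1 + c)/m = (1 + 0.33) / 2.317460 ≈ 0.573904.
With c = 0.33 and e = 0.0926, the reserve requirement is 0.573904 − 0.33 − 0.0926 = 0.151304.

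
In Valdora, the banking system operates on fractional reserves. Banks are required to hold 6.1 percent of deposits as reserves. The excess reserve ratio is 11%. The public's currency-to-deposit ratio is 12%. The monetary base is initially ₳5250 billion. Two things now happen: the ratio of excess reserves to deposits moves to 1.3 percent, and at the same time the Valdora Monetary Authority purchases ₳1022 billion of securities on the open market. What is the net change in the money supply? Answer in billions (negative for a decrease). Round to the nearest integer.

₳16003 billion

Before: m₁ = (1 + 0.12) / (0.061 + 0.11 + 0.12) ≈ 3.84880, MB₁ = 5250, so M₁ = 3.84880 × 5250 = 20206.2 billion.
After: m₂ = (1 + 0.12) / (0.061 + 0.013 + 0.12) ≈ 5.77320, MB₂ = 5250 + 1022 = 6272, so M₂ = 5.77320 × 6272 = 36209.5104 billion.
ΔM = M₂ − M₁ = 36209.5104 − 20206.2 = 16003.3104 billion.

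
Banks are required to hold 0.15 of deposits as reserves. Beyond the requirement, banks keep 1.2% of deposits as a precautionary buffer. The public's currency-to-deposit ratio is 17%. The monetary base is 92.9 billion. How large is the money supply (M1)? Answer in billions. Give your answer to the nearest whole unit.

327 billion

The money multiplier is m = (1 + c) / (rr + e + c) = (1 + 0.17) / (0.15 + 0.012 + 0.17) ≈ 3.5241.
So M = m × MB = 3.5241 × 92.9 ≈ 327.3889 billion.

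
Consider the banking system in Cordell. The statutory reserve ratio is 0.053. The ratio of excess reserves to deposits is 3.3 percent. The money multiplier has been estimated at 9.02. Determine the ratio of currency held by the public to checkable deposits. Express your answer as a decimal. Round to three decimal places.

0.028

Using m = 9.02. From m = (1 + c)/(c + rr + e), rearranging gives 1 + c = m·(c + rr + e), so c·(1 − m) = m·(rr + e) − 1.
Hence c = [m·(rr + e) − 1]/(1 − m) = [9.02 × (0.053 + 0.033) − 1] / (1 − 9.02) ≈ 0.027965.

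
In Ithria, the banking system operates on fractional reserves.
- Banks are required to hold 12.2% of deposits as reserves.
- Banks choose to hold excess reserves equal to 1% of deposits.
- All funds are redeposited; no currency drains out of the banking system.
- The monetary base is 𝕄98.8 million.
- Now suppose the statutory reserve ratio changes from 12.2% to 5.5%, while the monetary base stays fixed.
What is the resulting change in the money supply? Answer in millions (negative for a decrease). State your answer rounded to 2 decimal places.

Initially m₁ = 1 / (0.122 + 0.01) ≈ 7.57576, so M₁ = 7.57576 × 98.8 ≈ 748.4851 million.
After the change m₂ = 1 / (0.055 + 0.01) ≈ 15.38462, so M₂ = 15.38462 × 98.8 ≈ 1520.0005 million.
ΔM = M₂ − M₁ = 1520.0005 − 748.4851 = 771.5154 million.

𝕄771.52 million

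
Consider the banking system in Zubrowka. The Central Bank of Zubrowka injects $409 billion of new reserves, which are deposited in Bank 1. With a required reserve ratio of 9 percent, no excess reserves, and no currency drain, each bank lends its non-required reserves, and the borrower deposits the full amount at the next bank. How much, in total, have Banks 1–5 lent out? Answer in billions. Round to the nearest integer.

Bank i lends (1 − rr)^i of the original deposit: Bank 1 lends 409·0.9100 = 372.1900, Bank 2 lends 409·0.9100² = 338.6929, and so on.
Summing a geometric series: total = 409·[0.9100·(1 − 0.9100^5) / (1 − 0.9100)] ≈ 1554.7942 billion.

$1555 billion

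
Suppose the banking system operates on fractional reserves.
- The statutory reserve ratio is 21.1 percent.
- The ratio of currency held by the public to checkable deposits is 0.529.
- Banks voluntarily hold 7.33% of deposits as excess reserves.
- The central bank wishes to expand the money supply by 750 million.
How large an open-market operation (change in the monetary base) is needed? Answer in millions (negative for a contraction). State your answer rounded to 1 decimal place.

398.9 million

The money multiplier is m = (1 + c) / (rr + e + c) = (1 + 0.529) / (0.211 + 0.0733 + 0.529) ≈ 1.88.
ΔMB = ΔM / m = (+750) / 1.88 ≈ 398.9362 million.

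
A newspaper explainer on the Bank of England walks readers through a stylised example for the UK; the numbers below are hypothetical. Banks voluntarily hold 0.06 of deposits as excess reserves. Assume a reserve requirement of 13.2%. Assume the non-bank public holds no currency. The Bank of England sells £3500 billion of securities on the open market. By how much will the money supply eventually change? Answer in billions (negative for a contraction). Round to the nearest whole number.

The money multiplier is m = 1 / (rr + e) = 1 / (0.132 + 0.06) ≈ 5.20833.
The sale removes 3500 billion of base, so ΔM = m × ΔMB = 5.20833 × (−3500) = -18229.155 billion.

-18229 billion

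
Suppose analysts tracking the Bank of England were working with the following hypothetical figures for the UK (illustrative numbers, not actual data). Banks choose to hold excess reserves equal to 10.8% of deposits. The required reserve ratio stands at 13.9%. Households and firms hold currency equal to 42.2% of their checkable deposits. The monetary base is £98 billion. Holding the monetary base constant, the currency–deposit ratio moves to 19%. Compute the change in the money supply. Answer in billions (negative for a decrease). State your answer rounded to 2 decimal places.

Initially m₁ = (1 + 0.422) / (0.139 + 0.108 + 0.422) ≈ 2.12556, so M₁ = 2.12556 × 98 ≈ 208.3049 billion.
After the change m₂ = (1 + 0.19) / (0.139 + 0.108 + 0.19) ≈ 2.72311, so M₂ = 2.72311 × 98 ≈ 266.8648 billion.
ΔM = M₂ − M₁ = 266.8648 − 208.3049 = 58.5599 billion.

£58.56 billion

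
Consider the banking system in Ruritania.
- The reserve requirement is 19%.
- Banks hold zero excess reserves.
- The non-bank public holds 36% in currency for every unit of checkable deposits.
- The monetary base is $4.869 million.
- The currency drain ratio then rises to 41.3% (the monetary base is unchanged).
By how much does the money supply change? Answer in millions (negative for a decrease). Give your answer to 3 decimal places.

Initially m₁ = (1 + 0.36) / (0.19 + 0.36) ≈ 2.47273, so M₁ = 2.47273 × 4.869 ≈ 12.0397 million.
After the change m₂ = (1 + 0.413) / (0.19 + 0.413) ≈ 2.34328, so M₂ = 2.34328 × 4.869 ≈ 11.4094 million.
ΔM = M₂ − M₁ = 11.4094 − 12.0397 = -0.6303 million.

-0.630 million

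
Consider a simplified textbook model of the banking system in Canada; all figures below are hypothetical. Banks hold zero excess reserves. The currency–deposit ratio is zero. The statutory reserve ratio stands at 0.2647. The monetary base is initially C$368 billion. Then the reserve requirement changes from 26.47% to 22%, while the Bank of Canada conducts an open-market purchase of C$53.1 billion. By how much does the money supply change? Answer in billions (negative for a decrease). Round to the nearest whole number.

Before: m₁ = 1 / (0.2647) ≈ 3.7779, MB₁ = 368, so M₁ = 3.7779 × 368 = 1390.2672 billion.
After: m₂ = 1 / (0.22) ≈ 4.5455, MB₂ = 368 + 53.1 = 421.1, so M₂ = 4.5455 × 421.1 ≈ 1914.1101 billion.
ΔM = M₂ − M₁ = 1914.1101 − 1390.2672 = 523.8429 billion.

C$524 billion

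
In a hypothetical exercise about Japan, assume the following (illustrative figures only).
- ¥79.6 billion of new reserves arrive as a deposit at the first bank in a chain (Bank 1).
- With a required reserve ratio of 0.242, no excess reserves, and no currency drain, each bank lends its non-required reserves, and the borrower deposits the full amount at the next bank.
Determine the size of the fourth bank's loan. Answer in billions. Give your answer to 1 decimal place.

¥26.3 billion

Each bank lends a fraction (1 − rr) = 0.7580 of the deposit it receives, so Bank 4 receives 79.6·0.7580^3 and lends 79.6·0.7580^4 ≈ 26.2779 billion.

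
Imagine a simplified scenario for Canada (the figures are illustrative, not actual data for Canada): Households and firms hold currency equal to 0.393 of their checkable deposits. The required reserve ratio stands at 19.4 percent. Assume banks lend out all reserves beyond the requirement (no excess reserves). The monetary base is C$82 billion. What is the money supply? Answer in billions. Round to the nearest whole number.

C$195 billion

The money multiplier is m = (1 + c) / (rr + c) = (1 + 0.393) / (0.194 + 0.393) ≈ 2.3731.
So M = m × MB = 2.3731 × 82 = 194.5942 billion.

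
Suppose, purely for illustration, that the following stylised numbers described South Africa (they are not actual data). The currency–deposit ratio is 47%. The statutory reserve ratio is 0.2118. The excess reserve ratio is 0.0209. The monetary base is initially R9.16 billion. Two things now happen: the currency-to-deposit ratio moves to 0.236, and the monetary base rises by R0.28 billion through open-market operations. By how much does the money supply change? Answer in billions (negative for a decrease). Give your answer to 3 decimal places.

Before: m₁ = (1 + 0.47) / (0.2118 + 0.0209 + 0.47) ≈ 2.09193, MB₁ = 9.16, so M₁ = 2.09193 × 9.16 ≈ 19.1621 billion.
After: m₂ = (1 + 0.236) / (0.2118 + 0.0209 + 0.236) ≈ 2.63708, MB₂ = 9.16 + 0.28 = 9.44, so M₂ = 2.63708 × 9.44 ≈ 24.894 billion.
ΔM = M₂ − M₁ = 24.894 − 19.1621 = 5.7319 billion.

R5.732 billion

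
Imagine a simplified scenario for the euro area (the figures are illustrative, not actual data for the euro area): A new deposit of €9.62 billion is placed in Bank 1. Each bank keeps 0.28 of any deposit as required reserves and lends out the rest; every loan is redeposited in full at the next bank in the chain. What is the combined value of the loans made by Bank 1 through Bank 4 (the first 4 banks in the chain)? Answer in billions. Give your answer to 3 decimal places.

Bank i lends (1 − rr)^i of the original deposit: Bank 1 lends 9.62·0.7200 = 6.9264, Bank 2 lends 9.62·0.7200² ≈ 4.9870, and so on.
Summing a geometric series: total = 9.62·[0.7200·(1 − 0.7200^4) / (1 − 0.7200)] ≈ 18.0893 billion.

€18.089 billion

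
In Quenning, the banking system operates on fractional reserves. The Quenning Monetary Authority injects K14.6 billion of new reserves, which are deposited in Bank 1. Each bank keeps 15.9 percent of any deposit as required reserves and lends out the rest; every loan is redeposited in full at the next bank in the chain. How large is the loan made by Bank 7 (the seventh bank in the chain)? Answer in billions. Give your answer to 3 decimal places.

K4.344 billion

Each bank lends a fraction (1 − rr) = 0.8410 of the deposit it receives, so Bank 7 receives 14.6·0.8410^6 and lends 14.6·0.8410^7 ≈ 4.3444 billion.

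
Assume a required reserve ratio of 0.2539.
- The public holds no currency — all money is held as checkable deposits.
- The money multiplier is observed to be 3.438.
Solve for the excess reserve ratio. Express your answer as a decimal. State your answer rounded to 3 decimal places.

0.037

Using m = 3.438. Since m = (1 + c)/(c + rr + e), the denominator satisfies c + rr + e = (1 + c)/m = (1 + 0) / 3.438 ≈ 0.290867.
With c = 0 and rr = 0.2539, the excess reserve ratio is 0.290867 − 0 − 0.2539 = 0.036967.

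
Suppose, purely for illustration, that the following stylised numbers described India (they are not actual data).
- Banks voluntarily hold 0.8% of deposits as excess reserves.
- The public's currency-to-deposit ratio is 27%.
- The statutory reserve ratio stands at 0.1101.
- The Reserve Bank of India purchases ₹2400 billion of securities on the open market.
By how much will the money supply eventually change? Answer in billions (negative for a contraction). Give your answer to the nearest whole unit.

₹7854 billion

The money multiplier is m = (1 + c) / (rr + e + c) = (1 + 0.27) / (0.1101 + 0.008 + 0.27) ≈ 3.27235.
The purchase adds 2400 billion of base, so ΔM = m × ΔMB = 3.27235 × (+2400) = 7853.64 billion.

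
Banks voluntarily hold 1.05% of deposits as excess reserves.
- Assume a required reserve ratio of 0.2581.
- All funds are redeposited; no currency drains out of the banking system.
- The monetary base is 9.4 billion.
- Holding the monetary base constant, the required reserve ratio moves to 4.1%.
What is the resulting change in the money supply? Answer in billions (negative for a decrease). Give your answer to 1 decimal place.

Initially m₁ = 1 / (0.2581 + 0.0105) ≈ 3.7230, so M₁ = 3.7230 × 9.4 = 34.9962 billion.
After the change m₂ = 1 / (0.041 + 0.0105) ≈ 19.4175, so M₂ = 19.4175 × 9.4 = 182.5245 billion.
ΔM = M₂ − M₁ = 182.5245 − 34.9962 = 147.5283 billion.

147.5 billion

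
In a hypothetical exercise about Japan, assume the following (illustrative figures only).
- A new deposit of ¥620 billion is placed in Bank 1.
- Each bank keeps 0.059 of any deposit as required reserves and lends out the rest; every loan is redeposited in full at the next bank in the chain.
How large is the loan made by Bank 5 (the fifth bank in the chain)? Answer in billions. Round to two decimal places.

Each bank lends a fraction (1 − rr) = 0.9410 of the deposit it receives, so Bank 5 receives 620·0.9410^4 and lends 620·0.9410^5 ≈ 457.4460 billion.

¥457.45 billion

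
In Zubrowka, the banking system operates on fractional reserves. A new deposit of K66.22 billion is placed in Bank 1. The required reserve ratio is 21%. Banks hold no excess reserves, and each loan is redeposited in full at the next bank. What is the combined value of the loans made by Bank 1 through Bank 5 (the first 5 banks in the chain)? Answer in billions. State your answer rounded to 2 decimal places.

K172.46 billion

Bank i lends (1 − rr)^i of the original deposit: Bank 1 lends 66.22·0.7900 = 52.3138, Bank 2 lends 66.22·0.7900² ≈ 41.3279, and so on.
Summing a geometric series: total = 66.22·[0.7900·(1 − 0.7900^5) / (1 − 0.7900)] ≈ 172.4598 billion.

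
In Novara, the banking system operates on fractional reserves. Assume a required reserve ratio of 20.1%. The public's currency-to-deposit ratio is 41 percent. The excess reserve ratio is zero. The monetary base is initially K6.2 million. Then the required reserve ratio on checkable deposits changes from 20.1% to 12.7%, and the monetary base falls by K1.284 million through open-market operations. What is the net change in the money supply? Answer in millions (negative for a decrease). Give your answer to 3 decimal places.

-1.400 million

Before: m₁ = (1 + 0.41) / (0.201 + 0.41) ≈ 2.30769, MB₁ = 6.2, so M₁ = 2.30769 × 6.2 ≈ 14.3077 million.
After: m₂ = (1 + 0.41) / (0.127 + 0.41) ≈ 2.62570, MB₂ = 6.2 − 1.284 = 4.916, so M₂ = 2.62570 × 4.916 ≈ 12.9079 million.
ΔM = M₂ − M₁ = 12.9079 − 14.3077 = -1.3998 million.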